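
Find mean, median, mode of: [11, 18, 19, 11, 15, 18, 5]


Sorted: [5, 11, 11, 15, 18, 18, 19]
Mean = 97/7
Median = 15
Freq: {11: 2, 18: 2, 19: 1, 15: 1, 5: 1}
Mode: [11, 18]

Mean=97/7, Median=15, Mode=[11, 18]


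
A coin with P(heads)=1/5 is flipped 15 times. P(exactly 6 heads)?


Binomial: P(X=6) = C(15,6)×p^6×(1-p)^9
= 5005 × 1/15625 × 262144/1953125 = 262406144/6103515625

P(X=6) = 262406144/6103515625 ≈ 4.30%


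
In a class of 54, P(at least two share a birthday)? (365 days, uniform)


P(all different) = Π(365-i)/365 for i=0..53
= 0.016123
P(match) = 1 - 0.016123 = 0.983877

P ≈ 0.9839 ≈ 98.39%


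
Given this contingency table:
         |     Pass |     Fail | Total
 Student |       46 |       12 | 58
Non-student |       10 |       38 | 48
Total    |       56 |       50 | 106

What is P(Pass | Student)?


P(Pass | Student) = 46/(46+12) = 46/58 = 23/29

P(Pass|Student) = 23/29 ≈ 79.31%


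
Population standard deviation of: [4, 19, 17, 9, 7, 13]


Mean = 69/6 = 23/2
  (4-23/2)²=225/4
  (19-23/2)²=225/4
  (17-23/2)²=121/4
  (9-23/2)²=25/4
  (7-23/2)²=81/4
  (13-23/2)²=9/4
Σ(x-μ)² = 343/2
σ² = (343/2)/6 = 343/12

σ = √(343/12) ≈ 5.3463


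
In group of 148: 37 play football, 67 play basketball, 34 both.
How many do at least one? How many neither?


|A∪B| = 37+67-34 = 70
Neither = 148-70 = 78

At least one: 70; Neither: 78


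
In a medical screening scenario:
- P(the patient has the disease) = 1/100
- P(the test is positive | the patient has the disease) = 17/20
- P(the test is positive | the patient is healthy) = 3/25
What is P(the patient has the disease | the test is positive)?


Using Bayes' theorem:
P(A|B) = P(B|A)·P(A) / P(B)

P(the test is positive) = 17/20 × 1/100 + 3/25 × 99/100
= 17/2000 + 297/2500 = 1273/10000

P(the patient has the disease|the test is positive) = (17/2000) / (1273/10000) = 85/1273

P(the patient has the disease|the test is positive) = 85/1273 ≈ 6.68%


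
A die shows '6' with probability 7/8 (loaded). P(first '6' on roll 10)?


Geometric: P(X=10) = (1-p)^(k-1)×p = (1/8)^9×7/8 = 7/1073741824

P(X=10) = 7/1073741824 ≈ 0.00%


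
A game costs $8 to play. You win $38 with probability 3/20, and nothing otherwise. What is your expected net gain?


E[gain] = (38-8)×3/20 + (-8)×17/20
= 9/2 - 34/5 = -23/10

Expected net gain = $-23/10 ≈ $-2.30


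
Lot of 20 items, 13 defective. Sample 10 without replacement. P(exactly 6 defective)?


Hypergeometric: C(13,6)×C(7,4)/C(20,10)
= 1716×35/184756 = 105/323

P(X=6) = 105/323 ≈ 32.51%


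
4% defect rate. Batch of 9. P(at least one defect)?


P(all good) = (24/25)^9 = 2641807540224/3814697265625
P(≥1 defect) = 1172889725401/3814697265625

P = 1172889725401/3814697265625 ≈ 30.75%


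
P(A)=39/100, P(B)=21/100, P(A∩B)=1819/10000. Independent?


P(A)×P(B) = 819/10000
P(A∩B) = 1819/10000
Not equal → NOT independent

No, not independent


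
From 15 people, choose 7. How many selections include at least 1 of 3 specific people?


Complement: C(15,7) - C(12,7) = 6435 - 792 = 5643

5643


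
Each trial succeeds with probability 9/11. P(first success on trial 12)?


Geometric: P(X=12) = (1-p)^(k-1)×p = (2/11)^11×9/11 = 18432/3138428376721

P(X=12) = 18432/3138428376721 ≈ 0.00%


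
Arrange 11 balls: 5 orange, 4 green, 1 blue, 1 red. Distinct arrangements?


11!/(5!×4!×1!×1!) = 13860

13860


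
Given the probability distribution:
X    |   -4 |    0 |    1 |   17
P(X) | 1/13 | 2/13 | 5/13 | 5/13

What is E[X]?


E[X] = Σ x·P(X=x)
= (-4)×(1/13) + (0)×(2/13) + (1)×(5/13) + (17)×(5/13)
= 86/13

E[X] = 86/13


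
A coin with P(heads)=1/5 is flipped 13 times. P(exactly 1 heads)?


Binomial: P(X=1) = C(13,1)×p^1×(1-p)^12
= 13 × 1/5 × 16777216/244140625 = 218103808/1220703125

P(X=1) = 218103808/1220703125 ≈ 17.87%


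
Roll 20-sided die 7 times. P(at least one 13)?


P(no 13)^7 = (19/20)^7 = 893871739/1280000000
P(≥1) = 1 - 893871739/1280000000 = 386128261/1280000000

P = 386128261/1280000000 ≈ 30.17%


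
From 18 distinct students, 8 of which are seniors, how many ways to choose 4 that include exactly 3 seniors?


Choose 3 of the 8 seniors and 1 of the other 10 students:
C(8,3)×C(10,1) = 56×10 = 560

560


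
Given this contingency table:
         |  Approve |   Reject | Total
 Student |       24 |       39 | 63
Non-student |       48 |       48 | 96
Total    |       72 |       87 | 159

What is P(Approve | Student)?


P(Approve | Student) = 24/(24+39) = 24/63 = 8/21

P(Approve|Student) = 8/21 ≈ 38.10%


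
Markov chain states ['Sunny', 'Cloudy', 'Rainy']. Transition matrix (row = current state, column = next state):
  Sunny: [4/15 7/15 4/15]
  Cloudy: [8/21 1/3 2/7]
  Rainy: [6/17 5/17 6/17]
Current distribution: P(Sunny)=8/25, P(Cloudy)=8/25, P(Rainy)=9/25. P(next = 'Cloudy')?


P(next=Cloudy) = Σᵢ P(now=i)×P(i→Cloudy)
= 8/25×7/15 + 8/25×1/3 + 9/25×5/17
= 56/375 + 8/75 + 9/85 = 769/2125

P = 769/2125 ≈ 0.3619


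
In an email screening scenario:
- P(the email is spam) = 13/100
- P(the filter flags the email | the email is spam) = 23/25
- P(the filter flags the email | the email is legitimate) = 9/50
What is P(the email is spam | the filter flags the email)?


Using Bayes' theorem:
P(A|B) = P(B|A)·P(A) / P(B)

P(the filter flags the email) = 23/25 × 13/100 + 9/50 × 87/100
= 299/2500 + 783/5000 = 1381/5000

P(the email is spam|the filter flags the email) = (299/2500) / (1381/5000) = 598/1381

P(the email is spam|the filter flags the email) = 598/1381 ≈ 43.30%


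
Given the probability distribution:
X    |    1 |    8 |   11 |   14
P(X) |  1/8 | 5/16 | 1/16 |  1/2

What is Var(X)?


E[X] = 165/16
E[X²] = 2011/16
Var(X) = E[X²] - (E[X])² = 2011/16 - 27225/256 = 4951/256

Var(X) = 4951/256 ≈ 19.3398


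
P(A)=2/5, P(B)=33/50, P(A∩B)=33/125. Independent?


P(A)×P(B) = 33/125
P(A∩B) = 33/125
Equal ✓ → Independent

Yes, independent


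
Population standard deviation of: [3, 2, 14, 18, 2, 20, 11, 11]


Mean = 81/8
  (3-81/8)²=3249/64
  (2-81/8)²=4225/64
  (14-81/8)²=961/64
  (18-81/8)²=3969/64
  (2-81/8)²=4225/64
  (20-81/8)²=6241/64
  (11-81/8)²=49/64
  (11-81/8)²=49/64
Σ(x-μ)² = 2871/8
σ² = (2871/8)/8 = 2871/64

σ = √(2871/64) ≈ 6.6977


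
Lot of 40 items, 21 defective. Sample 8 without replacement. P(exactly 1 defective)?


Hypergeometric: C(21,1)×C(19,7)/C(40,8)
= 21×50388/76904685 = 28/2035

P(X=1) = 28/2035 ≈ 1.38%


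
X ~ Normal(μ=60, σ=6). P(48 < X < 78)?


z₁=(48-60)/6=-2.0, z₂=(78-60)/6=3.0
P = Φ(3.0) - Φ(-2.0) = 0.998650 - 0.022750 = 0.975900 ≈ 0.9759

P(48 < X < 78) ≈ 0.9759


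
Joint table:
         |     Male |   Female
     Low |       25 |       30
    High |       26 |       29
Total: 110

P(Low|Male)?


P(Low|Male) = 25/(25+26) = 25/51

P = 25/51 ≈ 49.02%


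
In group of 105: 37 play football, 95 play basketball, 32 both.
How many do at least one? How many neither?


|A∪B| = 37+95-32 = 100
Neither = 105-100 = 5

At least one: 100; Neither: 5


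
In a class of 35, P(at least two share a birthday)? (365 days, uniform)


P(all different) = Π(365-i)/365 for i=0..34
= 0.185617
P(match) = 1 - 0.185617 = 0.814383

P ≈ 0.8144 ≈ 81.44%


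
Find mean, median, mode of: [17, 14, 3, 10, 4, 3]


Sorted: [3, 3, 4, 10, 14, 17]
Mean = 51/6 = 17/2
Median = 7
Freq: {17: 1, 14: 1, 3: 2, 10: 1, 4: 1}
Mode: [3]

Mean=17/2, Median=7, Mode=3


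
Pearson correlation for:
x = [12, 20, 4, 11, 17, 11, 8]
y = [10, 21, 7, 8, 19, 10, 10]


n=7, Σx=83, Σy=85, Σxy=1169, Σx²=1155, Σy²=1215
r = (7×1169 - 83×85)/√((7×1155 - 83²)(7×1215 - 85²))
= 1128/√(1196×1280) = 1128/√1530880 ≈ 1128/1237.2874 ≈ 0.9117

r ≈ 0.9117


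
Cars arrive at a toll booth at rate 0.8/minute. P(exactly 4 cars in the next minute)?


Poisson(λ=0.8): P(X=4) = e^(-λ)×λ^k/k!
= e^(-0.8) × 0.8^4 / 4!
≈ 0.4493289641 × 0.4096 / 24 ≈ 0.007669

P(X=4) ≈ 0.007669 ≈ 0.77%


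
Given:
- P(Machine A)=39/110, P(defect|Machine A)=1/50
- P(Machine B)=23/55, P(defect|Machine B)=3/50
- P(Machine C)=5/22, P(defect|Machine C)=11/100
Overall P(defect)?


P(B) = Σ P(B|Aᵢ)×P(Aᵢ)
  1/50×39/110 = 39/5500
  3/50×23/55 = 69/2750
  11/100×5/22 = 1/40
Sum = 629/11000

P(defect) = 629/11000 ≈ 5.72%


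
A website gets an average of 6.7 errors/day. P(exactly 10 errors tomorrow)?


Poisson(λ=6.7): P(X=10) = e^(-λ)×λ^k/k!
= e^(-6.7) × 6.7^10 / 10!
≈ 0.001230911903 × 182283780.455 / 3628800 ≈ 0.061832

P(X=10) ≈ 0.061832 ≈ 6.18%


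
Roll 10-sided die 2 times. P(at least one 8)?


P(no 8)^2 = (9/10)^2 = 81/100
P(≥1) = 1 - 81/100 = 19/100

P = 19/100 ≈ 19.00%


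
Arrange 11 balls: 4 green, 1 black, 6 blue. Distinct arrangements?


11!/(4!×1!×6!) = 2310

2310


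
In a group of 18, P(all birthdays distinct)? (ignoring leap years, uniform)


P(all different) = Π(365-i)/365 for i=0..17
= (365/365)×(364/365)×...×(348/365)
= 0.653089

P ≈ 0.6531 ≈ 65.31%


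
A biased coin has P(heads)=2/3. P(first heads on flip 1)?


Geometric: P(X=1) = (1-p)^(k-1)×p = (1/3)^0×2/3 = 2/3

P(X=1) = 2/3 ≈ 66.67%


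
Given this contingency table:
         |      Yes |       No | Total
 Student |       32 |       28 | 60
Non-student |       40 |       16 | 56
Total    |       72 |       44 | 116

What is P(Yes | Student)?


P(Yes | Student) = 32/(32+28) = 32/60 = 8/15

P(Yes|Student) = 8/15 ≈ 53.33%


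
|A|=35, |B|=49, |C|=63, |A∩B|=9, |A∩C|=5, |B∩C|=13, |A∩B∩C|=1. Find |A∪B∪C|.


|A∪B∪C| = 35+49+63-9-5-13+1 = 121

|A∪B∪C| = 121


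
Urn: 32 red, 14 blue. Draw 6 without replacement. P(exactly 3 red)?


Hypergeometric: C(32,3)×C(14,3)/C(46,6)
= 4960×364/9366819 = 257920/1338117

P(X=3) = 257920/1338117 ≈ 19.27%


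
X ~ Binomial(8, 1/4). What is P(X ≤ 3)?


P(X ≤ 3) = Σ P(X=i) for i=0..3
P(X=0) = 6561/65536
P(X=1) = 2187/8192
P(X=2) = 5103/16384
P(X=3) = 1701/8192
Sum = 58077/65536

P(X ≤ 3) = 58077/65536 ≈ 88.62%


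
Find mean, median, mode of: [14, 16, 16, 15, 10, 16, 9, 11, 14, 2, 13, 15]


Sorted: [2, 9, 10, 11, 13, 14, 14, 15, 15, 16, 16, 16]
Mean = 151/12
Median = 14
Freq: {14: 2, 16: 3, 15: 2, 10: 1, 9: 1, 11: 1, 2: 1, 13: 1}
Mode: [16]

Mean=151/12, Median=14, Mode=16


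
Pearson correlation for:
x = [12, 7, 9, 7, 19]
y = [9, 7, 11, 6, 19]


n=5, Σx=54, Σy=52, Σxy=659, Σx²=684, Σy²=648
r = (5×659 - 54×52)/√((5×684 - 54²)(5×648 - 52²))
= 487/√(504×536) = 487/√270144 ≈ 487/519.7538 ≈ 0.9370

r ≈ 0.9370


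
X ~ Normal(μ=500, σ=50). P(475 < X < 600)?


z₁=(475-500)/50=-0.5, z₂=(600-500)/50=2.0
P = Φ(2.0) - Φ(-0.5) = 0.977250 - 0.308538 = 0.668712 ≈ 0.6687

P(475 < X < 600) ≈ 0.6687


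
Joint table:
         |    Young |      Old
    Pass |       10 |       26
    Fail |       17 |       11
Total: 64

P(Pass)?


P(Pass) = (10+26)/64 = 36/64 = 9/16

P(Pass) = 9/16 ≈ 56.25%


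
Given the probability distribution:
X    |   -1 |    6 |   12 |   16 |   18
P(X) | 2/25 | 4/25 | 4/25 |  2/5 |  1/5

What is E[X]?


E[X] = Σ x·P(X=x)
= (-1)×(2/25) + (6)×(4/25) + (12)×(4/25) + (16)×(2/5) + (18)×(1/5)
= 64/5

E[X] = 64/5


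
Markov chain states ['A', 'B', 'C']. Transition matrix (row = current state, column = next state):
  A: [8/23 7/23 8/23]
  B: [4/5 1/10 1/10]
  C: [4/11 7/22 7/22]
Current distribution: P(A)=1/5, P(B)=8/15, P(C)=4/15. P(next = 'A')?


P(next=A) = Σᵢ P(now=i)×P(i→A)
= 1/5×8/23 + 8/15×4/5 + 4/15×4/11
= 8/115 + 32/75 + 16/165 = 3752/6325

P = 3752/6325 ≈ 0.5932


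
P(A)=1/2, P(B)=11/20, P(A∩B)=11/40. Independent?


P(A)×P(B) = 11/40
P(A∩B) = 11/40
Equal ✓ → Independent

Yes, independent


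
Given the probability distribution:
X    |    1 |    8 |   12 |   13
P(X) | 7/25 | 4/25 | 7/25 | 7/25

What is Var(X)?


E[X] = 214/25
E[X²] = 2454/25
Var(X) = E[X²] - (E[X])² = 2454/25 - 45796/625 = 15554/625

Var(X) = 15554/625 ≈ 24.8864


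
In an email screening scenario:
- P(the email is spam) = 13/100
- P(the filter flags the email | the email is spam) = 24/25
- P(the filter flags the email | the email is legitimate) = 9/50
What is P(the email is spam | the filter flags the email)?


Using Bayes' theorem:
P(A|B) = P(B|A)·P(A) / P(B)

P(the filter flags the email) = 24/25 × 13/100 + 9/50 × 87/100
= 78/625 + 783/5000 = 1407/5000

P(the email is spam|the filter flags the email) = (78/625) / (1407/5000) = 208/469

P(the email is spam|the filter flags the email) = 208/469 ≈ 44.35%


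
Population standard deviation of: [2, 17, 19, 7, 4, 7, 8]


Mean = 64/7
  (2-64/7)²=2500/49
  (17-64/7)²=3025/49
  (19-64/7)²=4761/49
  (7-64/7)²=225/49
  (4-64/7)²=1296/49
  (7-64/7)²=225/49
  (8-64/7)²=64/49
Σ(x-μ)² = 1728/7
σ² = (1728/7)/7 = 1728/49

σ = √(1728/49) ≈ 5.9385


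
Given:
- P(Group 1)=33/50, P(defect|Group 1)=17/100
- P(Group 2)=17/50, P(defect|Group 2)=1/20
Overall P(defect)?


P(B) = Σ P(B|Aᵢ)×P(Aᵢ)
  17/100×33/50 = 561/5000
  1/20×17/50 = 17/1000
Sum = 323/2500

P(defect) = 323/2500 ≈ 12.92%


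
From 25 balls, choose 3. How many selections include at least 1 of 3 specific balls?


Complement: C(25,3) - C(22,3) = 2300 - 1540 = 760

760


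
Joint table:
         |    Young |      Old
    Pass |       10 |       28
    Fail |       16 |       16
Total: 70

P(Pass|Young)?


P(Pass|Young) = 10/(10+16) = 10/26 = 5/13

P = 5/13 ≈ 38.46%


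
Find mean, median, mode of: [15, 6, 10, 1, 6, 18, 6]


Sorted: [1, 6, 6, 6, 10, 15, 18]
Mean = 62/7
Median = 6
Freq: {15: 1, 6: 3, 10: 1, 1: 1, 18: 1}
Mode: [6]

Mean=62/7, Median=6, Mode=6


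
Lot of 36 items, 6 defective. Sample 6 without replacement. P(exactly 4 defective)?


Hypergeometric: C(6,4)×C(30,2)/C(36,6)
= 15×435/1947792 = 2175/649264

P(X=4) = 2175/649264 ≈ 0.33%


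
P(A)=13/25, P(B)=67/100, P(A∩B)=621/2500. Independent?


P(A)×P(B) = 871/2500
P(A∩B) = 621/2500
Not equal → NOT independent

No, not independent


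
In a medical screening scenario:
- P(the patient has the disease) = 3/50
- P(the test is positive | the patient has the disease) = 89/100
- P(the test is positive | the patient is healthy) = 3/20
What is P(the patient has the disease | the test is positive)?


Using Bayes' theorem:
P(A|B) = P(B|A)·P(A) / P(B)

P(the test is positive) = 89/100 × 3/50 + 3/20 × 47/50
= 267/5000 + 141/1000 = 243/1250

P(the patient has the disease|the test is positive) = (267/5000) / (243/1250) = 89/324

P(the patient has the disease|the test is positive) = 89/324 ≈ 27.47%


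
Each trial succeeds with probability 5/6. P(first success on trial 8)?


Geometric: P(X=8) = (1-p)^(k-1)×p = (1/6)^7×5/6 = 5/1679616

P(X=8) = 5/1679616 ≈ 0.00%


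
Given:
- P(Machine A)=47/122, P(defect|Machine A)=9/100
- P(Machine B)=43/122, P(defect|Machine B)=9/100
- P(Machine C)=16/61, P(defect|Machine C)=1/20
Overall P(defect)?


P(B) = Σ P(B|Aᵢ)×P(Aᵢ)
  9/100×47/122 = 423/12200
  9/100×43/122 = 387/12200
  1/20×16/61 = 4/305
Sum = 97/1220

P(defect) = 97/1220 ≈ 7.95%


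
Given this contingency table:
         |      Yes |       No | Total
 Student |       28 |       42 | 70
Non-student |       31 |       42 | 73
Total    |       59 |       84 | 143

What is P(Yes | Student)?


P(Yes | Student) = 28/(28+42) = 28/70 = 2/5

P(Yes|Student) = 2/5 ≈ 40.00%


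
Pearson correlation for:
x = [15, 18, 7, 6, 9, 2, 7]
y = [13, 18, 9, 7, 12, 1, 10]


n=7, Σx=64, Σy=70, Σxy=804, Σx²=768, Σy²=868
r = (7×804 - 64×70)/√((7×768 - 64²)(7×868 - 70²))
= 1148/√(1280×1176) = 1148/√1505280 ≈ 1148/1226.8985 ≈ 0.9357

r ≈ 0.9357


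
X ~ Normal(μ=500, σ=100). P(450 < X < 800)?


z₁=(450-500)/100=-0.5, z₂=(800-500)/100=3.0
P = Φ(3.0) - Φ(-0.5) = 0.998650 - 0.308538 = 0.690112 ≈ 0.6901

P(450 < X < 800) ≈ 0.6901


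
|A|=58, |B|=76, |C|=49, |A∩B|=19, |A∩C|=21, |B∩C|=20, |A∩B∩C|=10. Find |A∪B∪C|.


|A∪B∪C| = 58+76+49-19-21-20+10 = 133

|A∪B∪C| = 133


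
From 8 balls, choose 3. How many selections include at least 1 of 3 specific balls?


Complement: C(8,3) - C(5,3) = 56 - 10 = 46

46


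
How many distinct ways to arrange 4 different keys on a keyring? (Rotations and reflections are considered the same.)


Free circular arrangements: rotations and reflections both identified.
(n-1)!/2 = 3!/2 = 6/2 = 3

3


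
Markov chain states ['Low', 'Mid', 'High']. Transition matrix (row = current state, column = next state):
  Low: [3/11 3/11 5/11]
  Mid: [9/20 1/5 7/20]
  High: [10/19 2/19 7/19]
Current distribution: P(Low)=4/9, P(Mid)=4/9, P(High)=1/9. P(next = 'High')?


P(next=High) = Σᵢ P(now=i)×P(i→High)
= 4/9×5/11 + 4/9×7/20 + 1/9×7/19
= 20/99 + 7/45 + 7/171 = 3748/9405

P = 3748/9405 ≈ 0.3985


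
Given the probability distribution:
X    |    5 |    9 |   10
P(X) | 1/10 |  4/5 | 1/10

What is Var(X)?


E[X] = 87/10
E[X²] = 773/10
Var(X) = E[X²] - (E[X])² = 773/10 - 7569/100 = 161/100

Var(X) = 161/100 ≈ 1.6100


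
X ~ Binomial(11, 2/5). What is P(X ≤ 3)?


P(X ≤ 3) = Σ P(X=i) for i=0..3
P(X=0) = 177147/48828125
P(X=1) = 1299078/48828125
P(X=2) = 866052/9765625
P(X=3) = 1732104/9765625
Sum = 2893401/9765625

P(X ≤ 3) = 2893401/9765625 ≈ 29.63%


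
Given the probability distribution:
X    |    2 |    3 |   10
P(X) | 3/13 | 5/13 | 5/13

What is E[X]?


E[X] = Σ x·P(X=x)
= (2)×(3/13) + (3)×(5/13) + (10)×(5/13)
= 71/13

E[X] = 71/13


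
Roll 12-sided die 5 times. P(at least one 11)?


P(no 11)^5 = (11/12)^5 = 161051/248832
P(≥1) = 1 - 161051/248832 = 87781/248832

P = 87781/248832 ≈ 35.28%


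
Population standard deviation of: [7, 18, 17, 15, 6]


Mean = 63/5
  (7-63/5)²=784/25
  (18-63/5)²=729/25
  (17-63/5)²=484/25
  (15-63/5)²=144/25
  (6-63/5)²=1089/25
Σ(x-μ)² = 646/5
σ² = (646/5)/5 = 646/25

σ = √(646/25) ≈ 5.0833


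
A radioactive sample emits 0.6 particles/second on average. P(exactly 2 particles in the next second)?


Poisson(λ=0.6): P(X=2) = e^(-λ)×λ^k/k!
= e^(-0.6) × 0.6^2 / 2!
≈ 0.5488116361 × 0.36 / 2 ≈ 0.098786

P(X=2) ≈ 0.098786 ≈ 9.88%


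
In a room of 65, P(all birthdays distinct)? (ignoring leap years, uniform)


P(all different) = Π(365-i)/365 for i=0..64
= (365/365)×(364/365)×...×(301/365)
= 0.002317

P ≈ 0.0023 ≈ 0.23%


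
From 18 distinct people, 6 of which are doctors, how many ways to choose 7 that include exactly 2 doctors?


Choose 2 of the 6 doctors and 5 of the other 12 people:
C(6,2)×C(12,5) = 15×792 = 11880

11880


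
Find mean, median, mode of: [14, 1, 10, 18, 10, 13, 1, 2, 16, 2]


Sorted: [1, 1, 2, 2, 10, 10, 13, 14, 16, 18]
Mean = 87/10
Median = 10
Freq: {14: 1, 1: 2, 10: 2, 18: 1, 13: 1, 2: 2, 16: 1}
Mode: [1, 2, 10]

Mean=87/10, Median=10, Mode=[1, 2, 10]


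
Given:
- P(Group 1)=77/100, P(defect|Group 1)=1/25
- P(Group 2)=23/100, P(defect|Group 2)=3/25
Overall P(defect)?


P(B) = Σ P(B|Aᵢ)×P(Aᵢ)
  1/25×77/100 = 77/2500
  3/25×23/100 = 69/2500
Sum = 73/1250

P(defect) = 73/1250 ≈ 5.84%


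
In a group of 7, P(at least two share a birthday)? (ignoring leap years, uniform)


P(all different) = Π(365-i)/365 for i=0..6
= 0.943764
P(match) = 1 - 0.943764 = 0.056236

P ≈ 0.0562 ≈ 5.62%


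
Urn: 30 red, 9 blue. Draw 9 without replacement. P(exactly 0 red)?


Hypergeometric: C(30,0)×C(9,9)/C(39,9)
= 1×1/211915132 = 1/211915132

P(X=0) = 1/211915132 ≈ 0.00%


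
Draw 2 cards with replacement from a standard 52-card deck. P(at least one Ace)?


P(not a Ace) = 48/52 = 12/13
P(none in 2 draws) = (12/13)^2 = 144/169
P(≥1 Ace) = 1 - 144/169 = 25/169

P = 25/169 ≈ 14.79%


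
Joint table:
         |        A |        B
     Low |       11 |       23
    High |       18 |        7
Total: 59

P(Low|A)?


P(Low|A) = 11/(11+18) = 11/29

P = 11/29 ≈ 37.93%


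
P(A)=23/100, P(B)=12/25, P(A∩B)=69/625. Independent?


P(A)×P(B) = 69/625
P(A∩B) = 69/625
Equal ✓ → Independent

Yes, independent


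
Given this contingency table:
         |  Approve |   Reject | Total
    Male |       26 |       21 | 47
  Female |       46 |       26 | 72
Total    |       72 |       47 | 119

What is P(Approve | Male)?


P(Approve | Male) = 26/(26+21) = 26/47

P(Approve|Male) = 26/47 ≈ 55.32%


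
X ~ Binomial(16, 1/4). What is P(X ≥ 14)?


P(X ≥ 14) = Σ P(X=i) for i=14..16
P(X=14) = 135/536870912
P(X=15) = 3/268435456
P(X=16) = 1/4294967296
Sum = 1129/4294967296

P(X ≥ 14) = 1129/4294967296 ≈ 0.00%


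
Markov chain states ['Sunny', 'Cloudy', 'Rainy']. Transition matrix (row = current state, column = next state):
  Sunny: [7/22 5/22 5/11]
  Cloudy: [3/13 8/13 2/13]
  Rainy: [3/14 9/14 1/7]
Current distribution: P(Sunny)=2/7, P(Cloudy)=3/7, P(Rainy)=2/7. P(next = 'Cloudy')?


P(next=Cloudy) = Σᵢ P(now=i)×P(i→Cloudy)
= 2/7×5/22 + 3/7×8/13 + 2/7×9/14
= 5/77 + 24/91 + 9/49 = 3590/7007

P = 3590/7007 ≈ 0.5123


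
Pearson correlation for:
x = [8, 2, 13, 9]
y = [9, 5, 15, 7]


n=4, Σx=32, Σy=36, Σxy=340, Σx²=318, Σy²=380
r = (4×340 - 32×36)/√((4×318 - 32²)(4×380 - 36²))
= 208/√(248×224) = 208/√55552 ≈ 208/235.6947 ≈ 0.8825

r ≈ 0.8825


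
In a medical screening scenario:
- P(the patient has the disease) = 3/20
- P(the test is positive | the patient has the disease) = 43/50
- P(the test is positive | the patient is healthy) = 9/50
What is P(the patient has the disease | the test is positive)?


Using Bayes' theorem:
P(A|B) = P(B|A)·P(A) / P(B)

P(the test is positive) = 43/50 × 3/20 + 9/50 × 17/20
= 129/1000 + 153/1000 = 141/500

P(the patient has the disease|the test is positive) = (129/1000) / (141/500) = 43/94

P(the patient has the disease|the test is positive) = 43/94 ≈ 45.74%


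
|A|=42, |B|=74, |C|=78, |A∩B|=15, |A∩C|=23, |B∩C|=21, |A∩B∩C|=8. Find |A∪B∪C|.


|A∪B∪C| = 42+74+78-15-23-21+8 = 143

|A∪B∪C| = 143


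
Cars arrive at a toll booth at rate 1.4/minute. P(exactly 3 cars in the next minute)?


Poisson(λ=1.4): P(X=3) = e^(-λ)×λ^k/k!
= e^(-1.4) × 1.4^3 / 3!
≈ 0.2465969639 × 2.744 / 6 ≈ 0.112777

P(X=3) ≈ 0.112777 ≈ 11.28%


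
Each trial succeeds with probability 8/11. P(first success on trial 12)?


Geometric: P(X=12) = (1-p)^(k-1)×p = (3/11)^11×8/11 = 1417176/3138428376721

P(X=12) = 1417176/3138428376721 ≈ 0.00%


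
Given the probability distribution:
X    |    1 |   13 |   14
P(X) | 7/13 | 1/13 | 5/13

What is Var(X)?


E[X] = 90/13
E[X²] = 1156/13
Var(X) = E[X²] - (E[X])² = 1156/13 - 8100/169 = 6928/169

Var(X) = 6928/169 ≈ 40.9941


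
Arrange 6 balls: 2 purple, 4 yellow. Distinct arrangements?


6!/(2!×4!) = 15

15


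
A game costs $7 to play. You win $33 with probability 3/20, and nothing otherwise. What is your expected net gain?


E[gain] = (33-7)×3/20 + (-7)×17/20
= 39/10 - 119/20 = -41/20

Expected net gain = $-41/20 ≈ $-2.05


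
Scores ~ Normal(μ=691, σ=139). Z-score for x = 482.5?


z = (x - μ)/σ = (482.5 - 691)/139 = -1.5

z = -1.5


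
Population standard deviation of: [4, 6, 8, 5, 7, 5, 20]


Mean = 55/7
  (4-55/7)²=729/49
  (6-55/7)²=169/49
  (8-55/7)²=1/49
  (5-55/7)²=400/49
  (7-55/7)²=36/49
  (5-55/7)²=400/49
  (20-55/7)²=7225/49
Σ(x-μ)² = 1280/7
σ² = (1280/7)/7 = 1280/49

σ = √(1280/49) ≈ 5.1110


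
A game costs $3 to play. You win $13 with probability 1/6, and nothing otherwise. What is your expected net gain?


E[gain] = (13-3)×1/6 + (-3)×5/6
= 5/3 - 5/2 = -5/6

Expected net gain = $-5/6 ≈ $-0.83


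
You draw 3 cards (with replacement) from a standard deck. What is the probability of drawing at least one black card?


P(not a black card) = 26/52 = 1/2
P(none in 3 draws) = (1/2)^3 = 1/8
P(≥1 black card) = 1 - 1/8 = 7/8

P = 7/8 ≈ 87.50%


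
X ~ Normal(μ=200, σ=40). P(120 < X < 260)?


z₁=(120-200)/40=-2.0, z₂=(260-200)/40=1.5
P = Φ(1.5) - Φ(-2.0) = 0.933193 - 0.022750 = 0.910443 ≈ 0.9104

P(120 < X < 260) ≈ 0.9104


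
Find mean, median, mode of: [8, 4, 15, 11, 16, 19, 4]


Sorted: [4, 4, 8, 11, 15, 16, 19]
Mean = 77/7 = 11
Median = 11
Freq: {8: 1, 4: 2, 15: 1, 11: 1, 16: 1, 19: 1}
Mode: [4]

Mean=11, Median=11, Mode=4


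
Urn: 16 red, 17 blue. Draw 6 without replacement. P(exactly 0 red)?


Hypergeometric: C(16,0)×C(17,6)/C(33,6)
= 1×12376/1107568 = 221/19778

P(X=0) = 221/19778 ≈ 1.12%


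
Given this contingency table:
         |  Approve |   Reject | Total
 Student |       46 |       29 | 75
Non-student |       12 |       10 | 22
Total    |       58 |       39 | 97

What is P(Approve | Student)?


P(Approve | Student) = 46/(46+29) = 46/75

P(Approve|Student) = 46/75 ≈ 61.33%


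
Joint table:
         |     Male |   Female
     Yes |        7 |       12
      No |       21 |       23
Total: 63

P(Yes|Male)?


P(Yes|Male) = 7/(7+21) = 7/28 = 1/4

P = 1/4 ≈ 25.00%


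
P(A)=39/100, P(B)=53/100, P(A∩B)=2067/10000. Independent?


P(A)×P(B) = 2067/10000
P(A∩B) = 2067/10000
Equal ✓ → Independent

Yes, independent


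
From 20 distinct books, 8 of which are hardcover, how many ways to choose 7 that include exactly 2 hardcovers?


Choose 2 of the 8 hardcovers and 5 of the other 12 books:
C(8,2)×C(12,5) = 28×792 = 22176

22176


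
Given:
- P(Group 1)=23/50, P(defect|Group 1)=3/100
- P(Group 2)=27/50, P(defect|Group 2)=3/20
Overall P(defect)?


P(B) = Σ P(B|Aᵢ)×P(Aᵢ)
  3/100×23/50 = 69/5000
  3/20×27/50 = 81/1000
Sum = 237/2500

P(defect) = 237/2500 ≈ 9.48%


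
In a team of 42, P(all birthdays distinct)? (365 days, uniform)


P(all different) = Π(365-i)/365 for i=0..41
= (365/365)×(364/365)×...×(324/365)
= 0.085970

P ≈ 0.0860 ≈ 8.60%


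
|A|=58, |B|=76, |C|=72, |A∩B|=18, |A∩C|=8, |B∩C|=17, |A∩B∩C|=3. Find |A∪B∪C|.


|A∪B∪C| = 58+76+72-18-8-17+3 = 166

|A∪B∪C| = 166


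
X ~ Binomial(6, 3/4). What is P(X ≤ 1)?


P(X ≤ 1) = Σ P(X=i) for i=0..1
P(X=0) = 1/4096
P(X=1) = 9/2048
Sum = 19/4096

P(X ≤ 1) = 19/4096 ≈ 0.46%


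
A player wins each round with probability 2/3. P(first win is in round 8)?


Geometric: P(X=8) = (1-p)^(k-1)×p = (1/3)^7×2/3 = 2/6561

P(X=8) = 2/6561 ≈ 0.03%


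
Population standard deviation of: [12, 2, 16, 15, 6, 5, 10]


Mean = 66/7
  (12-66/7)²=324/49
  (2-66/7)²=2704/49
  (16-66/7)²=2116/49
  (15-66/7)²=1521/49
  (6-66/7)²=576/49
  (5-66/7)²=961/49
  (10-66/7)²=16/49
Σ(x-μ)² = 1174/7
σ² = (1174/7)/7 = 1174/49

σ = √(1174/49) ≈ 4.8948


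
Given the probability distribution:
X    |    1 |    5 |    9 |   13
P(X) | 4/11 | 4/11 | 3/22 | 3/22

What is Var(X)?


E[X] = 57/11
E[X²] = 479/11
Var(X) = E[X²] - (E[X])² = 479/11 - 3249/121 = 2020/121

Var(X) = 2020/121 ≈ 16.6942


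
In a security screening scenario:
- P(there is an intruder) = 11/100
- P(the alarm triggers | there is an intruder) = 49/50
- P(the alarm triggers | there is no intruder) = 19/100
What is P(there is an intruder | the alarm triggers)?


Using Bayes' theorem:
P(A|B) = P(B|A)·P(A) / P(B)

P(the alarm triggers) = 49/50 × 11/100 + 19/100 × 89/100
= 539/5000 + 1691/10000 = 2769/10000

P(there is an intruder|the alarm triggers) = (539/5000) / (2769/10000) = 1078/2769

P(there is an intruder|the alarm triggers) = 1078/2769 ≈ 38.93%


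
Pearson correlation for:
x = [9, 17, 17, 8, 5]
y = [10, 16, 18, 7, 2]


n=5, Σx=56, Σy=53, Σxy=734, Σx²=748, Σy²=733
r = (5×734 - 56×53)/√((5×748 - 56²)(5×733 - 53²))
= 702/√(604×856) = 702/√517024 ≈ 702/719.0438 ≈ 0.9763

r ≈ 0.9763


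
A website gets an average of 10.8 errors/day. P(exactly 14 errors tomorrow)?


Poisson(λ=10.8): P(X=14) = e^(-λ)×λ^k/k!
= e^(-10.8) × 10.8^14 / 14!
≈ 2.039950341e-05 × 2.93719362426e+14 / 87178291200 ≈ 0.068730

P(X=14) ≈ 0.068730 ≈ 6.87%


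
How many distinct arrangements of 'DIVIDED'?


Letters: 7, freq: {'D': 3, 'I': 2, 'V': 1, 'E': 1}
7!/(3!×2!×1!×1!) = 5040/12 = 420

420


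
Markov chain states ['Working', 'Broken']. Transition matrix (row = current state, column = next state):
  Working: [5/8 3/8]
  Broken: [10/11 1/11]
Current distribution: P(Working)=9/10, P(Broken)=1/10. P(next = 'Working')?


P(next=Working) = Σᵢ P(now=i)×P(i→Working)
= 9/10×5/8 + 1/10×10/11
= 9/16 + 1/11 = 115/176

P = 115/176 ≈ 0.6534


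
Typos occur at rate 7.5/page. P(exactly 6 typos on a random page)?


Poisson(λ=7.5): P(X=6) = e^(-λ)×λ^k/k!
= e^(-7.5) × 7.5^6 / 6!
≈ 0.0005530843701 × 177978.515625 / 720 ≈ 0.136718

P(X=6) ≈ 0.136718 ≈ 13.67%


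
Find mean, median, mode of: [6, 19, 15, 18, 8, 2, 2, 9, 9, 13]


Sorted: [2, 2, 6, 8, 9, 9, 13, 15, 18, 19]
Mean = 101/10
Median = 9
Freq: {6: 1, 19: 1, 15: 1, 18: 1, 8: 1, 2: 2, 9: 2, 13: 1}
Mode: [2, 9]

Mean=101/10, Median=9, Mode=[2, 9]


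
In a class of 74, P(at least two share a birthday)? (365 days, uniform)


P(all different) = Π(365-i)/365 for i=0..73
= 0.000351
P(match) = 1 - 0.000351 = 0.999649

P ≈ 0.9996 ≈ 99.96%


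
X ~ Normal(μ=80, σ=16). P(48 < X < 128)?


z₁=(48-80)/16=-2.0, z₂=(128-80)/16=3.0
P = Φ(3.0) - Φ(-2.0) = 0.998650 - 0.022750 = 0.975900 ≈ 0.9759

P(48 < X < 128) ≈ 0.9759


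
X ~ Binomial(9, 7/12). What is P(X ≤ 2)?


P(X ≤ 2) = Σ P(X=i) for i=0..2
P(X=0) = 1953125/5159780352
P(X=1) = 2734375/573308928
P(X=2) = 3828125/143327232
Sum = 20546875/644972544

P(X ≤ 2) = 20546875/644972544 ≈ 3.19%


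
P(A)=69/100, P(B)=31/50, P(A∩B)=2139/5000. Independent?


P(A)×P(B) = 2139/5000
P(A∩B) = 2139/5000
Equal ✓ → Independent

Yes, independent


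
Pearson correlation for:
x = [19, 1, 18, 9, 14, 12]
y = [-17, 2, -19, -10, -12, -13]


n=6, Σx=73, Σy=-69, Σxy=-1077, Σx²=1107, Σy²=1067
r = (6×(-1077) - 73×(-69))/√((6×1107 - 73²)(6×1067 - (-69)²))
= -1425/√(1313×1641) = -1425/√2154633 ≈ -1425/1467.8668 ≈ -0.9708

r ≈ -0.9708


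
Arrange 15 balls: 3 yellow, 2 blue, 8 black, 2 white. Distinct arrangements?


15!/(3!×2!×8!×2!) = 1351350

1351350


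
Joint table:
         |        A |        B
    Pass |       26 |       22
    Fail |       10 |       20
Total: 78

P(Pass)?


P(Pass) = (26+22)/78 = 48/78 = 8/13

P(Pass) = 8/13 ≈ 61.54%


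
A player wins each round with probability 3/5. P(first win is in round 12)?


Geometric: P(X=12) = (1-p)^(k-1)×p = (2/5)^11×3/5 = 6144/244140625

P(X=12) = 6144/244140625 ≈ 0.00%


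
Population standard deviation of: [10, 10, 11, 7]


Mean = 38/4 = 19/2
  (10-19/2)²=1/4
  (10-19/2)²=1/4
  (11-19/2)²=9/4
  (7-19/2)²=25/4
Σ(x-μ)² = 9
σ² = 9/4

σ = √(9/4) ≈ 1.5000


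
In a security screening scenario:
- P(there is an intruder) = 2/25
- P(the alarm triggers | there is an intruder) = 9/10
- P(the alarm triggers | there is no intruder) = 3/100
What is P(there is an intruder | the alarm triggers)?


Using Bayes' theorem:
P(A|B) = P(B|A)·P(A) / P(B)

P(the alarm triggers) = 9/10 × 2/25 + 3/100 × 23/25
= 9/125 + 69/2500 = 249/2500

P(there is an intruder|the alarm triggers) = (9/125) / (249/2500) = 60/83

P(there is an intruder|the alarm triggers) = 60/83 ≈ 72.29%


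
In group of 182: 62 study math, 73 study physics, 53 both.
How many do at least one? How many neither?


|A∪B| = 62+73-53 = 82
Neither = 182-82 = 100

At least one: 82; Neither: 100


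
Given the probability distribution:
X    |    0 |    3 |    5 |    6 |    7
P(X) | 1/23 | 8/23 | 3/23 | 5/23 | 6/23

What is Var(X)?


E[X] = 111/23
E[X²] = 27
Var(X) = E[X²] - (E[X])² = 27 - 12321/529 = 1962/529

Var(X) = 1962/529 ≈ 3.7089


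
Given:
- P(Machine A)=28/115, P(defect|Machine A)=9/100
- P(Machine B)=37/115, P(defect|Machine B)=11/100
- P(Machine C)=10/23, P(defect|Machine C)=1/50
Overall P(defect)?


P(B) = Σ P(B|Aᵢ)×P(Aᵢ)
  9/100×28/115 = 63/2875
  11/100×37/115 = 407/11500
  1/50×10/23 = 1/115
Sum = 33/500

P(defect) = 33/500 ≈ 6.60%


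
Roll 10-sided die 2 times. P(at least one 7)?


P(no 7)^2 = (9/10)^2 = 81/100
P(≥1) = 1 - 81/100 = 19/100

P = 19/100 ≈ 19.00%


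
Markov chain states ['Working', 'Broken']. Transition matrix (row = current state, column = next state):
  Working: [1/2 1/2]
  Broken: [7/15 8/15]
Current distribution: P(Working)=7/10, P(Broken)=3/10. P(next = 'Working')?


P(next=Working) = Σᵢ P(now=i)×P(i→Working)
= 7/10×1/2 + 3/10×7/15
= 7/20 + 7/50 = 49/100

P = 49/100 ≈ 0.4900


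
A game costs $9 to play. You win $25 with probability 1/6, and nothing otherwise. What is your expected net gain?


E[gain] = (25-9)×1/6 + (-9)×5/6
= 8/3 - 15/2 = -29/6

Expected net gain = $-29/6 ≈ $-4.83


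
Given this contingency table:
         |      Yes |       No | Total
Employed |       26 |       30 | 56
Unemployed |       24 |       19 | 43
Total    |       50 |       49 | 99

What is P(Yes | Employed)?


P(Yes | Employed) = 26/(26+30) = 26/56 = 13/28

P(Yes|Employed) = 13/28 ≈ 46.43%


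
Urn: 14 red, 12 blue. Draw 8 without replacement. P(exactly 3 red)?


Hypergeometric: C(14,3)×C(12,5)/C(26,8)
= 364×792/1562275 = 2016/10925

P(X=3) = 2016/10925 ≈ 18.45%


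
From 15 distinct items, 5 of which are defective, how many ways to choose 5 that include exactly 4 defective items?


Choose 4 of the 5 defective items and 1 of the other 10 items:
C(5,4)×C(10,1) = 5×10 = 50

50


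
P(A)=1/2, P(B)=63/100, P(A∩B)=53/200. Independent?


P(A)×P(B) = 63/200
P(A∩B) = 53/200
Not equal → NOT independent

No, not independent


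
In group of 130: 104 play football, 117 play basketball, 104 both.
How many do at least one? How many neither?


|A∪B| = 104+117-104 = 117
Neither = 130-117 = 13

At least one: 117; Neither: 13


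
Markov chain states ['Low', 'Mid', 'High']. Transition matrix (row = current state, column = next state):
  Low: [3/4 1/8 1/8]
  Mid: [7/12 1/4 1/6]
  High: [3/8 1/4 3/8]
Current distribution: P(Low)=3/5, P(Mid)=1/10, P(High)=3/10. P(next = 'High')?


P(next=High) = Σᵢ P(now=i)×P(i→High)
= 3/5×1/8 + 1/10×1/6 + 3/10×3/8
= 3/40 + 1/60 + 9/80 = 49/240

P = 49/240 ≈ 0.2042


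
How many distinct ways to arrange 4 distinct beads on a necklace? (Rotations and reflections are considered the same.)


Free circular arrangements: rotations and reflections both identified.
(n-1)!/2 = 3!/2 = 6/2 = 3

3


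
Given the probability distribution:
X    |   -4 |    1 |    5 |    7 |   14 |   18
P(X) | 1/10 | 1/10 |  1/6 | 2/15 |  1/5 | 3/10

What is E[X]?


E[X] = Σ x·P(X=x)
= (-4)×(1/10) + (1)×(1/10) + (5)×(1/6) + (7)×(2/15) + (14)×(1/5) + (18)×(3/10)
= 29/3

E[X] = 29/3


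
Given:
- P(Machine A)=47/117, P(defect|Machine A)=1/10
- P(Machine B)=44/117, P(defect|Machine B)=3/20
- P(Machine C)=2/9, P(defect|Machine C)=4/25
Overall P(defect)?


P(B) = Σ P(B|Aᵢ)×P(Aᵢ)
  1/10×47/117 = 47/1170
  3/20×44/117 = 11/195
  4/25×2/9 = 8/225
Sum = 773/5850

P(defect) = 773/5850 ≈ 13.21%


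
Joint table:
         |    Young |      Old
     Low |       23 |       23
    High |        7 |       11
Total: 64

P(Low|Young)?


P(Low|Young) = 23/(23+7) = 23/30

P = 23/30 ≈ 76.67%


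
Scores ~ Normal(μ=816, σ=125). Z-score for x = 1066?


z = (x - μ)/σ = (1066 - 816)/125 = 2.0

z = 2.0


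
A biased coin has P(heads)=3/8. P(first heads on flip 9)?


Geometric: P(X=9) = (1-p)^(k-1)×p = (5/8)^8×3/8 = 1171875/134217728

P(X=9) = 1171875/134217728 ≈ 0.87%


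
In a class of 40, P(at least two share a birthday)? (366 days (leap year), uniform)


P(all different) = Π(366-i)/366 for i=0..39
= 0.109455
P(match) = 1 - 0.109455 = 0.890545

P ≈ 0.8905 ≈ 89.05%


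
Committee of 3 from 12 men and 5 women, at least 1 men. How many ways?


Count by #men:
  1M,2W: C(12,1)×C(5,2)=120
  2M,1W: C(12,2)×C(5,1)=330
  3M,0W: C(12,3)×C(5,0)=220
Total = 670

670


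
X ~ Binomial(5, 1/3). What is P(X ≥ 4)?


P(X ≥ 4) = Σ P(X=i) for i=4..5
P(X=4) = 10/243
P(X=5) = 1/243
Sum = 11/243

P(X ≥ 4) = 11/243 ≈ 4.53%


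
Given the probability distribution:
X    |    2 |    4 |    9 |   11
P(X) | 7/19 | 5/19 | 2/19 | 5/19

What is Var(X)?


E[X] = 107/19
E[X²] = 875/19
Var(X) = E[X²] - (E[X])² = 875/19 - 11449/361 = 5176/361

Var(X) = 5176/361 ≈ 14.3380


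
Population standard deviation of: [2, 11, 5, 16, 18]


Mean = 52/5
  (2-52/5)²=1764/25
  (11-52/5)²=9/25
  (5-52/5)²=729/25
  (16-52/5)²=784/25
  (18-52/5)²=1444/25
Σ(x-μ)² = 946/5
σ² = (946/5)/5 = 946/25

σ = √(946/25) ≈ 6.1514


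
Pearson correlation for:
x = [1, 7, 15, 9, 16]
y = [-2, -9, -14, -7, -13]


n=5, Σx=48, Σy=-45, Σxy=-546, Σx²=612, Σy²=499
r = (5×(-546) - 48×(-45))/√((5×612 - 48²)(5×499 - (-45)²))
= -570/√(756×470) = -570/√355320 ≈ -570/596.0872 ≈ -0.9562

r ≈ -0.9562


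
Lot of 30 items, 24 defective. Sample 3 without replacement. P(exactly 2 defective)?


Hypergeometric: C(24,2)×C(6,1)/C(30,3)
= 276×6/4060 = 414/1015

P(X=2) = 414/1015 ≈ 40.79%


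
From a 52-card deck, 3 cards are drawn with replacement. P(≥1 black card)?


P(not a black card) = 26/52 = 1/2
P(none in 3 draws) = (1/2)^3 = 1/8
P(≥1 black card) = 1 - 1/8 = 7/8

P = 7/8 ≈ 87.50%


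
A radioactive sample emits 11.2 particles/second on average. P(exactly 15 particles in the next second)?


Poisson(λ=11.2): P(X=15) = e^(-λ)×λ^k/k!
= e^(-11.2) × 11.2^15 / 15!
≈ 1.367419607e-05 × 5.47356575926e+15 / 1307674368000 ≈ 0.057236

P(X=15) ≈ 0.057236 ≈ 5.72%


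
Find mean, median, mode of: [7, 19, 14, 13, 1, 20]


Sorted: [1, 7, 13, 14, 19, 20]
Mean = 74/6 = 37/3
Median = 27/2
Freq: {7: 1, 19: 1, 14: 1, 13: 1, 1: 1, 20: 1}
Mode: No mode

Mean=37/3, Median=27/2, Mode=No mode


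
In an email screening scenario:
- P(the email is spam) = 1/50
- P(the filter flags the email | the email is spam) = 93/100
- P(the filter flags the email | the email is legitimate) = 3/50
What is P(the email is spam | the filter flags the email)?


Using Bayes' theorem:
P(A|B) = P(B|A)·P(A) / P(B)

P(the filter flags the email) = 93/100 × 1/50 + 3/50 × 49/50
= 93/5000 + 147/2500 = 387/5000

P(the email is spam|the filter flags the email) = (93/5000) / (387/5000) = 31/129

P(the email is spam|the filter flags the email) = 31/129 ≈ 24.03%


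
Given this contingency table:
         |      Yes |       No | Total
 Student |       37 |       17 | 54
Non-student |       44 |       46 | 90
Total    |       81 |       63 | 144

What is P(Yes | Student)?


P(Yes | Student) = 37/(37+17) = 37/54

P(Yes|Student) = 37/54 ≈ 68.52%


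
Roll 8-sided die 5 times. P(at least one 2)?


P(no 2)^5 = (7/8)^5 = 16807/32768
P(≥1) = 1 - 16807/32768 = 15961/32768

P = 15961/32768 ≈ 48.71%


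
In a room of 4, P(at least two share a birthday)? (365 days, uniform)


P(all different) = Π(365-i)/365 for i=0..3
= 0.983644
P(match) = 1 - 0.983644 = 0.016356

P ≈ 0.0164 ≈ 1.64%


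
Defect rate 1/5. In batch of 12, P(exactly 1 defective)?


Binomial: P(X=1) = C(12,1)×p^1×(1-p)^11
= 12 × 1/5 × 4194304/48828125 = 50331648/244140625

P(X=1) = 50331648/244140625 ≈ 20.62%


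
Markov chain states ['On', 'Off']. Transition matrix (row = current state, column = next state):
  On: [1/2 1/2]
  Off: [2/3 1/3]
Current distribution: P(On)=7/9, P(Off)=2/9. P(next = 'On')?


P(next=On) = Σᵢ P(now=i)×P(i→On)
= 7/9×1/2 + 2/9×2/3
= 7/18 + 4/27 = 29/54

P = 29/54 ≈ 0.5370
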